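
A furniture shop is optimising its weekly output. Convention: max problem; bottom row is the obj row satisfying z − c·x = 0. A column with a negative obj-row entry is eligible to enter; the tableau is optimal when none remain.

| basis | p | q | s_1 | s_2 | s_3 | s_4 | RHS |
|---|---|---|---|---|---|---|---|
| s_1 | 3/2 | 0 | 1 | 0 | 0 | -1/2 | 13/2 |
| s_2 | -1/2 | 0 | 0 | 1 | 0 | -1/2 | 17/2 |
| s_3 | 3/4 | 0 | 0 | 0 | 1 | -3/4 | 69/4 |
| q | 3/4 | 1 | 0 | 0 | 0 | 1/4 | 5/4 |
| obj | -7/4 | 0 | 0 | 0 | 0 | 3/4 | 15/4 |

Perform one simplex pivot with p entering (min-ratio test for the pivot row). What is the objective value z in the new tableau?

Ratio test on column p — row 1: (13/2)/(3/2) = 13/3; row 2: entry -1/2 ≤ 0; row 3: (69/4)/(3/4) = 23; row 4: (5/4)/(3/4) = 5/3. Minimum is 5/3 at row 4 (q leaves); pivot element 3/4.
Pivot on row 4; the obj-row RHS becomes 15/4 − (-7/4)·(5/3) = 20/3.

20/3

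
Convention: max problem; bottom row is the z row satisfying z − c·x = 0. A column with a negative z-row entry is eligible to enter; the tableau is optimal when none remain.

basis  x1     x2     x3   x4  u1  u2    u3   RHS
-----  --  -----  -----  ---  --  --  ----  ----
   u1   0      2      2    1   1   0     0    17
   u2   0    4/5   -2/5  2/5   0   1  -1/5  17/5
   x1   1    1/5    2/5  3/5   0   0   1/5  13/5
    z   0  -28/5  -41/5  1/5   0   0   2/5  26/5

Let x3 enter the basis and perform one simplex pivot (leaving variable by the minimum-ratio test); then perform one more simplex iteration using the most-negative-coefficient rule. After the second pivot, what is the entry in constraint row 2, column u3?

Ratio test on column x3 — row 1: 17/2 = 17/2; row 2: entry -2/5 ≤ 0; row 3: (13/5)/(2/5) = 13/2. Minimum is 13/2 at row 3 (x1 leaves); pivot element 2/5.
Divide row 3 by 2/5; eliminate column x3 from the other rows.
Second iteration: most negative z-row entry is -3/2 in column x2, so x2 enters.
Ratio test on column x2 — row 1: 4/1 = 4; row 2: 6/1 = 6; row 3: (13/2)/(1/2) = 13. Minimum is 4 at row 1 (u1 leaves); pivot element 1.
Divide row 1 by 1; eliminate column x2 from the other rows.
After both pivots, the entry at constraint row 2, column u3 is 1.

1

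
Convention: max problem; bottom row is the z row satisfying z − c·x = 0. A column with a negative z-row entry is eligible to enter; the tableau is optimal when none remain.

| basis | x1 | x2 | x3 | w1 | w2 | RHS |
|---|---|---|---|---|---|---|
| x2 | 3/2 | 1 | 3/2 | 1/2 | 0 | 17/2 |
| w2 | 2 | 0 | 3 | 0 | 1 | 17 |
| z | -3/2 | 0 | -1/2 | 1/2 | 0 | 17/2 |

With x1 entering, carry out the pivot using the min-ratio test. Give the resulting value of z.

17

Ratio test on column x1 — row 1: (17/2)/(3/2) = 17/3; row 2: 17/2 = 17/2. Minimum is 17/3 at row 1 (x2 leaves); pivot element 3/2.
Pivot on row 1; the z-row RHS becomes 17/2 − (-3/2)·(17/3) = 17.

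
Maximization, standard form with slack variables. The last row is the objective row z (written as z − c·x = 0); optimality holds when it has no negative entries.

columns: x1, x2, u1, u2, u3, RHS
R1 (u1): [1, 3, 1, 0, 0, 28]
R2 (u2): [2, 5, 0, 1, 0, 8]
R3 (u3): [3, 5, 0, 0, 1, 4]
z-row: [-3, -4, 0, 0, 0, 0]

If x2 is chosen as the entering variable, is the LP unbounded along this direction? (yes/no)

no

Column x2 has positive entries in row(s) 1, 2, 3, so the ratio test bounds it — not unbounded.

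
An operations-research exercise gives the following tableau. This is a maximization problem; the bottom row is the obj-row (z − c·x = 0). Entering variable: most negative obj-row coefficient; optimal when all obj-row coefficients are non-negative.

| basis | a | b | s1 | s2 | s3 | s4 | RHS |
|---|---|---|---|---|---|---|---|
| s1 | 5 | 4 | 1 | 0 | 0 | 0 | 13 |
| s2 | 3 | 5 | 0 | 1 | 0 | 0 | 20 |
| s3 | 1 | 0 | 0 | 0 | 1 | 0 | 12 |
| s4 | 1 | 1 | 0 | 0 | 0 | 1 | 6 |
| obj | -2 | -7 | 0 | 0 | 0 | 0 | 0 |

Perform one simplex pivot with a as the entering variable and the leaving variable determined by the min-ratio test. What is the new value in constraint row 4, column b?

1/5

Ratio test on column a — row 1: 13/5 = 13/5; row 2: 20/3 = 20/3; row 3: 12/1 = 12; row 4: 6/1 = 6. Minimum is 13/5 at row 1 (s1 leaves); pivot element 5.
Divide row 1 by 5; eliminate column a from the other rows.
Row 4 update in column b: 1 − 1·(4/5) = 1/5.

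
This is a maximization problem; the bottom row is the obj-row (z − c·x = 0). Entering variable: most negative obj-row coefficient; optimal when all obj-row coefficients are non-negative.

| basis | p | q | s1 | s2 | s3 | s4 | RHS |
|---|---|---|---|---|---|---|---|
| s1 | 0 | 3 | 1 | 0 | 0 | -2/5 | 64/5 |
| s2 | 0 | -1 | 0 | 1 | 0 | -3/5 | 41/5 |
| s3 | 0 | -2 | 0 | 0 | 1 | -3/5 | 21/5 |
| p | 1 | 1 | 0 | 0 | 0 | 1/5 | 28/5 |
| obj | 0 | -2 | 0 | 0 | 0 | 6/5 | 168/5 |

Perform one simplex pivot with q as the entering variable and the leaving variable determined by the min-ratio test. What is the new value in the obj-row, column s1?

2/3

Ratio test on column q — row 1: (64/5)/3 = 64/15; row 2: entry -1 ≤ 0; row 3: entry -2 ≤ 0; row 4: (28/5)/1 = 28/5. Minimum is 64/15 at row 1 (s1 leaves); pivot element 3.
Divide row 1 by 3; eliminate column q from the other rows.
obj-row update in column s1: 0 − (-2)·(1/3) = 2/3.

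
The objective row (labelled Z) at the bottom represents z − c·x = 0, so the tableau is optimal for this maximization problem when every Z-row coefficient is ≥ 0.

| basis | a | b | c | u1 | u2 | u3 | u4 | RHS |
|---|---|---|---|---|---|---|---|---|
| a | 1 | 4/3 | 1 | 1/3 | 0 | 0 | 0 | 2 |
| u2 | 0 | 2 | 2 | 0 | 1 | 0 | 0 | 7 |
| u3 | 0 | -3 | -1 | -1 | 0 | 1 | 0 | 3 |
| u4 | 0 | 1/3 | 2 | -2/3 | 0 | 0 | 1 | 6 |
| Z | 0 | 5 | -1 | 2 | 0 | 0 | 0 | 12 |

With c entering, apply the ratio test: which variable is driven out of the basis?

Column c entries and ratios — a: 2/1 = 2; u2: 7/2 = 7/2; u3: -1 ≤ 0, skip; u4: 6/2 = 3.
Smallest ratio is 2 in the row of a, so a leaves.

a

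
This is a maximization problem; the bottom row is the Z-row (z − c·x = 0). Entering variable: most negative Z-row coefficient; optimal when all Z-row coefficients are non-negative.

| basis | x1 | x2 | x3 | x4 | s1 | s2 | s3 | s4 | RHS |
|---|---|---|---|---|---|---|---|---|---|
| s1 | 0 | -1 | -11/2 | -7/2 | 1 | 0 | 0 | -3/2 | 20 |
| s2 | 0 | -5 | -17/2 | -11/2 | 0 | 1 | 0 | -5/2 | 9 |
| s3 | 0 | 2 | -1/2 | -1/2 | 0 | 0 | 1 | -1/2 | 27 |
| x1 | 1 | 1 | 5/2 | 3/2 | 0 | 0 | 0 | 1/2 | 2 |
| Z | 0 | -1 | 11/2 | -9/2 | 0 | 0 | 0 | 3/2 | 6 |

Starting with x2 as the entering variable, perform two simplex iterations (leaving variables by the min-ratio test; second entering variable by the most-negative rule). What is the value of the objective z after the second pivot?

Ratio test on column x2 — row 1: entry -1 ≤ 0; row 2: entry -5 ≤ 0; row 3: 27/2 = 27/2; row 4: 2/1 = 2. Minimum is 2 at row 4 (x1 leaves); pivot element 1.
Pivot on row 4; the Z-row RHS becomes 6 − (-1)·2 = 8.
Next entering variable (most negative Z-row entry -3): x4.
Ratio test on column x4 — row 1: entry -2 ≤ 0; row 2: 19/2 = 19/2; row 3: entry -7/2 ≤ 0; row 4: 2/(3/2) = 4/3. Minimum is 4/3 at row 4 (x2 leaves); pivot element 3/2.
After the second pivot the Z-row RHS is 8 − (-3)·(4/3) = 12.

12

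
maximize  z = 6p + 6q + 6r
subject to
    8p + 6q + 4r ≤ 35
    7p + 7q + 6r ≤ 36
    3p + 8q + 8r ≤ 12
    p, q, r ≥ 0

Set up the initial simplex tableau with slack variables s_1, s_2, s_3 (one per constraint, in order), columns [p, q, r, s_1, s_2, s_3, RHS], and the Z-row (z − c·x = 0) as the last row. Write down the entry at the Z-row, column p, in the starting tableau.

The Z-row carries the negated objective coefficients: the p entry is -6.

-6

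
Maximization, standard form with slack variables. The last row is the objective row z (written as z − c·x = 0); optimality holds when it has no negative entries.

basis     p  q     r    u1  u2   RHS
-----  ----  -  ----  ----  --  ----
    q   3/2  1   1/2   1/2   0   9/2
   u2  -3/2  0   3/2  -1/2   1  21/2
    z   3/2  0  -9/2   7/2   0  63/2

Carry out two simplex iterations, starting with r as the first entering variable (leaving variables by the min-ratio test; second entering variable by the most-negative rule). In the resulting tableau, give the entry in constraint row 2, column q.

Ratio test on column r — row 1: (9/2)/(1/2) = 9; row 2: (21/2)/(3/2) = 7. Minimum is 7 at row 2 (u2 leaves); pivot element 3/2.
Divide row 2 by 3/2; eliminate column r from the other rows.
Second iteration: most negative z-row entry is -3 in column p, so p enters.
Ratio test on column p — row 1: 1/2 = 1/2; row 2: entry -1 ≤ 0. Minimum is 1/2 at row 1 (q leaves); pivot element 2.
Divide row 1 by 2; eliminate column p from the other rows.
After both pivots, the entry at constraint row 2, column q is 1/2.

1/2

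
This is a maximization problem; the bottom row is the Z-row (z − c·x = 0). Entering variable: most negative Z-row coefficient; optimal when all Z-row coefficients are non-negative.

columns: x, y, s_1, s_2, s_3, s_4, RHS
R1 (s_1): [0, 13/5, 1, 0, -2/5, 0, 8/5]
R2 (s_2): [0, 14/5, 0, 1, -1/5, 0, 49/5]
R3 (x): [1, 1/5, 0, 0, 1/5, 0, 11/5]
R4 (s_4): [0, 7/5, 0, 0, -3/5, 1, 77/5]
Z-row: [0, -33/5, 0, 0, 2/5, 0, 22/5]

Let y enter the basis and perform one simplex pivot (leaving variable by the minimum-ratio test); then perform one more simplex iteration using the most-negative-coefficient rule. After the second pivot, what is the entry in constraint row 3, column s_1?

-1/3

Ratio test on column y — row 1: (8/5)/(13/5) = 8/13; row 2: (49/5)/(14/5) = 7/2; row 3: (11/5)/(1/5) = 11; row 4: (77/5)/(7/5) = 11. Minimum is 8/13 at row 1 (s_1 leaves); pivot element 13/5.
Divide row 1 by 13/5; eliminate column y from the other rows.
Second iteration: most negative Z-row entry is -8/13 in column s_3, so s_3 enters.
Ratio test on column s_3 — row 1: entry -2/13 ≤ 0; row 2: (105/13)/(3/13) = 35; row 3: (27/13)/(3/13) = 9; row 4: entry -5/13 ≤ 0. Minimum is 9 at row 3 (x leaves); pivot element 3/13.
Divide row 3 by 3/13; eliminate column s_3 from the other rows.
After both pivots, the entry at constraint row 3, column s_1 is -1/3.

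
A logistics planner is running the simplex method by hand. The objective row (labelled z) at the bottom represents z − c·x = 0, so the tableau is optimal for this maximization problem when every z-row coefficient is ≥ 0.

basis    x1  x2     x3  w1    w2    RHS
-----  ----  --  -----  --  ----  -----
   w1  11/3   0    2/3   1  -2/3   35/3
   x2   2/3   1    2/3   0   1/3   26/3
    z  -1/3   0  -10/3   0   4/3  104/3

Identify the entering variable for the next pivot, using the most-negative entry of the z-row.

x3

Negative z-row entries: x1: -1/3, x3: -10/3.
The most negative is -10/3 in column x3, so x3 enters.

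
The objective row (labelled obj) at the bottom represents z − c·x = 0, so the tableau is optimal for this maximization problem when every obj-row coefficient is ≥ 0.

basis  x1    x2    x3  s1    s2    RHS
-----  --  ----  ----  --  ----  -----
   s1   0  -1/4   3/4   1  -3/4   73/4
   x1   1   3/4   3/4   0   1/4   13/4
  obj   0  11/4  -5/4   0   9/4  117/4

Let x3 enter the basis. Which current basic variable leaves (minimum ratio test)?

x1

Column x3 entries and ratios — s1: (73/4)/(3/4) = 73/3; x1: (13/4)/(3/4) = 13/3.
Smallest ratio is 13/3 in the row of x1, so x1 leaves.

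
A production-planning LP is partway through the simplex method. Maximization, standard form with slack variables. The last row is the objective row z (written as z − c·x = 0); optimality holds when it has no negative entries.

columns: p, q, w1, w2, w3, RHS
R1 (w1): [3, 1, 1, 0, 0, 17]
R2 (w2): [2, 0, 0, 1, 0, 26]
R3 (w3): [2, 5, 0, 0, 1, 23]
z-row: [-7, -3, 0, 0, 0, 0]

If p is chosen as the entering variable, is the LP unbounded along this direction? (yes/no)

no

Column p has positive entries in row(s) 1, 2, 3, so the ratio test bounds it — not unbounded.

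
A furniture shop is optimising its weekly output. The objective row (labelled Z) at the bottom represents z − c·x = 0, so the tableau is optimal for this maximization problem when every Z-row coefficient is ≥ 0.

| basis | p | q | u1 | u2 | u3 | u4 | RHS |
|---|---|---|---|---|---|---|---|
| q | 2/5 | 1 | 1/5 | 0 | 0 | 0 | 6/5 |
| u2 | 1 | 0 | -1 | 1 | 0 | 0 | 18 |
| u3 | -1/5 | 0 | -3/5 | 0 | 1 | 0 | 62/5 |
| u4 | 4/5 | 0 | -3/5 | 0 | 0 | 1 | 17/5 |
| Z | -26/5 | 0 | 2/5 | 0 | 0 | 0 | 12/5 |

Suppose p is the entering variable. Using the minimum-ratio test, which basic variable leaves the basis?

Column p entries and ratios — q: (6/5)/(2/5) = 3; u2: 18/1 = 18; u3: -1/5 ≤ 0, skip; u4: (17/5)/(4/5) = 17/4.
Smallest ratio is 3 in the row of q, so q leaves.

q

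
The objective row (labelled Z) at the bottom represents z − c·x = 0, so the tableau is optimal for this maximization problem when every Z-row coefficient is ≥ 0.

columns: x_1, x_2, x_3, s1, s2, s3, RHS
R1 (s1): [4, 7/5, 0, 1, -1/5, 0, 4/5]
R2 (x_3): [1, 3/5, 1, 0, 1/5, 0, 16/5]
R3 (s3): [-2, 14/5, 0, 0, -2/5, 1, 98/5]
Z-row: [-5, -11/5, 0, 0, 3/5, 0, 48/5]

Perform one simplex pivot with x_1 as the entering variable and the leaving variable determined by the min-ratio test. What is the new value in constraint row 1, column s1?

1/4

Ratio test on column x_1 — row 1: (4/5)/4 = 1/5; row 2: (16/5)/1 = 16/5; row 3: entry -2 ≤ 0. Minimum is 1/5 at row 1 (s1 leaves); pivot element 4.
Divide row 1 by 4; eliminate column x_1 from the other rows.
In the new row 1, the s1 entry is the old entry divided by the pivot: 1/4 = 1/4.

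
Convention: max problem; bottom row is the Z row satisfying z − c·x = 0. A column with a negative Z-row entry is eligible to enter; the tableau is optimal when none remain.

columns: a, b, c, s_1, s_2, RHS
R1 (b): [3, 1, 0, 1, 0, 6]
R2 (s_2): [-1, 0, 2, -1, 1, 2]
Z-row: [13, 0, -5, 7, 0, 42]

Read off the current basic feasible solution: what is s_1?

0

s_1 is not in the basis, so in the current basic feasible solution s_1 = 0.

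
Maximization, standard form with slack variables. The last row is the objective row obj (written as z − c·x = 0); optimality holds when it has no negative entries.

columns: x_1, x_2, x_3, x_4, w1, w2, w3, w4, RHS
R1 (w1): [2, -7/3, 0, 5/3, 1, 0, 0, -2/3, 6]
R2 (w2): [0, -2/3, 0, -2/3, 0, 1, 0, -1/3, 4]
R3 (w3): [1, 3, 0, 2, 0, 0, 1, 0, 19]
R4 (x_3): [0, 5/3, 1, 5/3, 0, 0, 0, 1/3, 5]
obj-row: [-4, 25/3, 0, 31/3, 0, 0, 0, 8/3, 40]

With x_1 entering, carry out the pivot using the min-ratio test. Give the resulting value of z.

52

Ratio test on column x_1 — row 1: 6/2 = 3; row 2: entry 0 ≤ 0; row 3: 19/1 = 19; row 4: entry 0 ≤ 0. Minimum is 3 at row 1 (w1 leaves); pivot element 2.
Pivot on row 1; the obj-row RHS becomes 40 − (-4)·3 = 52.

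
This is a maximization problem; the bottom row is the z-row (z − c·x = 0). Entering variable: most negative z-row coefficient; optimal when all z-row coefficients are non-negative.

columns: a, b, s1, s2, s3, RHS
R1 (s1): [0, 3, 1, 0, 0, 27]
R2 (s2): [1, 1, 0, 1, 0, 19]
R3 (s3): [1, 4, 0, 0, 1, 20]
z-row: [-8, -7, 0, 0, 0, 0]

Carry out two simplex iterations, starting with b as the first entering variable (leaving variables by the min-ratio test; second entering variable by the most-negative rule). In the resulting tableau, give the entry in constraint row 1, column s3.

Ratio test on column b — row 1: 27/3 = 9; row 2: 19/1 = 19; row 3: 20/4 = 5. Minimum is 5 at row 3 (s3 leaves); pivot element 4.
Divide row 3 by 4; eliminate column b from the other rows.
Second iteration: most negative z-row entry is -25/4 in column a, so a enters.
Ratio test on column a — row 1: entry -3/4 ≤ 0; row 2: 14/(3/4) = 56/3; row 3: 5/(1/4) = 20. Minimum is 56/3 at row 2 (s2 leaves); pivot element 3/4.
Divide row 2 by 3/4; eliminate column a from the other rows.
After both pivots, the entry at constraint row 1, column s3 is -1.

-1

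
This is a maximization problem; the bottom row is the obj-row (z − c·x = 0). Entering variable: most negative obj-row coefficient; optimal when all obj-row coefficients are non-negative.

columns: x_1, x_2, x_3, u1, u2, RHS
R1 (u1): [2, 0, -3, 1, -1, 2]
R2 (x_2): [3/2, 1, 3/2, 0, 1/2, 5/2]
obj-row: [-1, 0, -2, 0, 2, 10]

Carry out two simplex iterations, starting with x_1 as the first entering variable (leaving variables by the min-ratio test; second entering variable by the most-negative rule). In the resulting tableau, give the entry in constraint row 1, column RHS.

7/5

Ratio test on column x_1 — row 1: 2/2 = 1; row 2: (5/2)/(3/2) = 5/3. Minimum is 1 at row 1 (u1 leaves); pivot element 2.
Divide row 1 by 2; eliminate column x_1 from the other rows.
Second iteration: most negative obj-row entry is -7/2 in column x_3, so x_3 enters.
Ratio test on column x_3 — row 1: entry -3/2 ≤ 0; row 2: 1/(15/4) = 4/15. Minimum is 4/15 at row 2 (x_2 leaves); pivot element 15/4.
Divide row 2 by 15/4; eliminate column x_3 from the other rows.
After both pivots, the entry at constraint row 1, column RHS is 7/5.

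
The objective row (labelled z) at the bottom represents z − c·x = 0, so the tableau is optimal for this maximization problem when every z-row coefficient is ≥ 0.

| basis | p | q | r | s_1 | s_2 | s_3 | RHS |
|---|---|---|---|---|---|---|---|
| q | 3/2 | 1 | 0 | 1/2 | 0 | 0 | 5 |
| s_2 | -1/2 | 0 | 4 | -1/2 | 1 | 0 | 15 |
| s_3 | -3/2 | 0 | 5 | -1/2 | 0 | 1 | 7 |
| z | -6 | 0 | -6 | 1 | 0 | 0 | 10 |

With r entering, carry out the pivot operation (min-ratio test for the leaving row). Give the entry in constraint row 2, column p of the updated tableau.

Ratio test on column r — row 1: entry 0 ≤ 0; row 2: 15/4 = 15/4; row 3: 7/5 = 7/5. Minimum is 7/5 at row 3 (s_3 leaves); pivot element 5.
Divide row 3 by 5; eliminate column r from the other rows.
Row 2 update in column p: -1/2 − 4·(-3/10) = 7/10.

7/10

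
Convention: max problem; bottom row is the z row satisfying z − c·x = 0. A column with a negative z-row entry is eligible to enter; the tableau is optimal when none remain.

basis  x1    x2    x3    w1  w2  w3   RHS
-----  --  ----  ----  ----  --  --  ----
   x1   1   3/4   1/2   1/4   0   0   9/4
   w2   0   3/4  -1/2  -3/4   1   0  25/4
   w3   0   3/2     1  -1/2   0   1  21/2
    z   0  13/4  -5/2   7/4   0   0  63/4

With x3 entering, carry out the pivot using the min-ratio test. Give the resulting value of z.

27

Ratio test on column x3 — row 1: (9/4)/(1/2) = 9/2; row 2: entry -1/2 ≤ 0; row 3: (21/2)/1 = 21/2. Minimum is 9/2 at row 1 (x1 leaves); pivot element 1/2.
Pivot on row 1; the z-row RHS becomes 63/4 − (-5/2)·(9/2) = 27.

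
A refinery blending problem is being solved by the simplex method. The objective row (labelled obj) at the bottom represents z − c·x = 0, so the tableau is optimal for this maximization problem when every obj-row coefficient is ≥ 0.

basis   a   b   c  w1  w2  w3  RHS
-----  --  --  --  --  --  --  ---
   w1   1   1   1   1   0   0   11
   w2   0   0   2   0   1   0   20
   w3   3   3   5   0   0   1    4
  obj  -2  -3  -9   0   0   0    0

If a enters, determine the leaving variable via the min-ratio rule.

w3

Column a entries and ratios — w1: 11/1 = 11; w2: 0 ≤ 0, skip; w3: 4/3 = 4/3.
Smallest ratio is 4/3 in the row of w3, so w3 leaves.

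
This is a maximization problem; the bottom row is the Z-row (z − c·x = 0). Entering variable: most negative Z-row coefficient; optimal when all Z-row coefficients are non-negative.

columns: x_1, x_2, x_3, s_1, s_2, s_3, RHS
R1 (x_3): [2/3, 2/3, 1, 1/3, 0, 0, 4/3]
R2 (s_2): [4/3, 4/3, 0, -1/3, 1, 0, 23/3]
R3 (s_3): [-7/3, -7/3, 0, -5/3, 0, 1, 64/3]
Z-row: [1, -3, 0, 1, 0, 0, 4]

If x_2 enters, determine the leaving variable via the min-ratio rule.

Column x_2 entries and ratios — x_3: (4/3)/(2/3) = 2; s_2: (23/3)/(4/3) = 23/4; s_3: -7/3 ≤ 0, skip.
Smallest ratio is 2 in the row of x_3, so x_3 leaves.

x_3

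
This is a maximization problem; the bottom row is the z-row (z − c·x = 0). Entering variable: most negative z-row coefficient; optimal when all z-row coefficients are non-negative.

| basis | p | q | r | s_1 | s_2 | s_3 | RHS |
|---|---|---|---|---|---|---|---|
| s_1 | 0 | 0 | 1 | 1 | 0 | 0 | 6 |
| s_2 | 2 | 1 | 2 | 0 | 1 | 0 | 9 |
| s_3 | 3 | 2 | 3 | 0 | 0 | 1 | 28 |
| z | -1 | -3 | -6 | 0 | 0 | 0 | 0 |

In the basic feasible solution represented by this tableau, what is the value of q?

0

q is not in the basis, so in the current basic feasible solution q = 0.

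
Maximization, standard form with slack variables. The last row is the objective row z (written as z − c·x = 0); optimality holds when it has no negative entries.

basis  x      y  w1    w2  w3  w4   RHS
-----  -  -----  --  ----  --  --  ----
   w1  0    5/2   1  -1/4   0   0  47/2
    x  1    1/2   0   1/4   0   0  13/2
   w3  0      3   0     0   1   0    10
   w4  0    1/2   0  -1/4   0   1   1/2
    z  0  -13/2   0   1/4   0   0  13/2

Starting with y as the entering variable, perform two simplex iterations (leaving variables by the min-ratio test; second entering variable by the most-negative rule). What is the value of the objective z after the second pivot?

Ratio test on column y — row 1: (47/2)/(5/2) = 47/5; row 2: (13/2)/(1/2) = 13; row 3: 10/3 = 10/3; row 4: (1/2)/(1/2) = 1. Minimum is 1 at row 4 (w4 leaves); pivot element 1/2.
Pivot on row 4; the z-row RHS becomes 13/2 − (-13/2)·1 = 13.
Next entering variable (most negative z-row entry -3): w2.
Ratio test on column w2 — row 1: 21/1 = 21; row 2: 6/(1/2) = 12; row 3: 7/(3/2) = 14/3; row 4: entry -1/2 ≤ 0. Minimum is 14/3 at row 3 (w3 leaves); pivot element 3/2.
After the second pivot the z-row RHS is 13 − (-3)·(14/3) = 27.

27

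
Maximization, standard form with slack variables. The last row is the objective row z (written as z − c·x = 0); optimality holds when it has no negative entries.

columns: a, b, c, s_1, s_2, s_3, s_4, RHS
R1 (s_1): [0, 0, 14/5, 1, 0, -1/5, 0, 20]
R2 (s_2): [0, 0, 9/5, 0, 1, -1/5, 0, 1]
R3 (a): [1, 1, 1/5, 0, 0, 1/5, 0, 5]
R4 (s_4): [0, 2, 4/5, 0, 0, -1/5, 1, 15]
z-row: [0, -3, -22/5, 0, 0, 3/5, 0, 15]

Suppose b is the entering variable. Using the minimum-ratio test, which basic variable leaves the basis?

a

Column b entries and ratios — s_1: 0 ≤ 0, skip; s_2: 0 ≤ 0, skip; a: 5/1 = 5; s_4: 15/2 = 15/2.
Smallest ratio is 5 in the row of a, so a leaves.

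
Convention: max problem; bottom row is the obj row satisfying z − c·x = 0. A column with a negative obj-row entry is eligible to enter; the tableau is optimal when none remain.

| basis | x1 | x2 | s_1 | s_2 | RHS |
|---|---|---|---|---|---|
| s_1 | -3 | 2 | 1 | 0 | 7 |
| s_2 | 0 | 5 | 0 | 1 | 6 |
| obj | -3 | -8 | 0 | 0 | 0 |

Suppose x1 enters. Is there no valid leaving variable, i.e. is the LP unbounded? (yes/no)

Every constraint-row entry in column x1 is ≤ 0, so increasing x1 is unbounded.

yes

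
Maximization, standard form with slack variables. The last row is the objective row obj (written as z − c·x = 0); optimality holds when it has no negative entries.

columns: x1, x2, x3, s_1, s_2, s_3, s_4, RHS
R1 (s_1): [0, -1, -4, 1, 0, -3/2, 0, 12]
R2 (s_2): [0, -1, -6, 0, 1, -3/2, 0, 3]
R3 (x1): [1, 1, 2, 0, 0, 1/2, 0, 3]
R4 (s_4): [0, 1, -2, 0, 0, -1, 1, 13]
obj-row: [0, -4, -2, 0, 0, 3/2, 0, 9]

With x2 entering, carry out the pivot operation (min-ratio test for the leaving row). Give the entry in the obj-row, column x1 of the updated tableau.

Ratio test on column x2 — row 1: entry -1 ≤ 0; row 2: entry -1 ≤ 0; row 3: 3/1 = 3; row 4: 13/1 = 13. Minimum is 3 at row 3 (x1 leaves); pivot element 1.
Divide row 3 by 1; eliminate column x2 from the other rows.
obj-row update in column x1: 0 − (-4)·1 = 4.

4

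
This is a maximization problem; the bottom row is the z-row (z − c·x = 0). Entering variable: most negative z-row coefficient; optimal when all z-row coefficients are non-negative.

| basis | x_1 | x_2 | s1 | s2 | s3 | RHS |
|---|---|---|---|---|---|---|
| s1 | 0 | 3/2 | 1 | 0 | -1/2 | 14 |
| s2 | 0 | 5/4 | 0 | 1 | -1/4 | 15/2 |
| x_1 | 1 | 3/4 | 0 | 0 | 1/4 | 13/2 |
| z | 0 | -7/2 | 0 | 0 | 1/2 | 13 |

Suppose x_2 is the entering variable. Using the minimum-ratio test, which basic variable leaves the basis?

Column x_2 entries and ratios — s1: 14/(3/2) = 28/3; s2: (15/2)/(5/4) = 6; x_1: (13/2)/(3/4) = 26/3.
Smallest ratio is 6 in the row of s2, so s2 leaves.

s2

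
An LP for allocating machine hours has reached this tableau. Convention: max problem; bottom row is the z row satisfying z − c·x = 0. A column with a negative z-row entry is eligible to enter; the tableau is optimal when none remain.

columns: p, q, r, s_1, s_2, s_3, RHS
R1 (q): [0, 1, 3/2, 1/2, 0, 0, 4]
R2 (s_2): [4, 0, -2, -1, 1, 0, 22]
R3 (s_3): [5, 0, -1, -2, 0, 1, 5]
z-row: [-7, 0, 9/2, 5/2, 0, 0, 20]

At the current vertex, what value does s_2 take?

22

s_2 is basic (row 2); its value is the RHS of that row, 22.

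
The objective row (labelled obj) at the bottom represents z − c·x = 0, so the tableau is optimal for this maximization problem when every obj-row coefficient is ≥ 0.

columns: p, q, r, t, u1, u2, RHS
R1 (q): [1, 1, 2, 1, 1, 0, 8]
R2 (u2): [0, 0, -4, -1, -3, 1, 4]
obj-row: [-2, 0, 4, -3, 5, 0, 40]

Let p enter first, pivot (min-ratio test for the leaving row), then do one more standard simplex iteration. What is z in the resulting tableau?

64

Ratio test on column p — row 1: 8/1 = 8; row 2: entry 0 ≤ 0. Minimum is 8 at row 1 (q leaves); pivot element 1.
Pivot on row 1; the obj-row RHS becomes 40 − (-2)·8 = 56.
Next entering variable (most negative obj-row entry -1): t.
Ratio test on column t — row 1: 8/1 = 8; row 2: entry -1 ≤ 0. Minimum is 8 at row 1 (p leaves); pivot element 1.
After the second pivot the obj-row RHS is 56 − (-1)·8 = 64.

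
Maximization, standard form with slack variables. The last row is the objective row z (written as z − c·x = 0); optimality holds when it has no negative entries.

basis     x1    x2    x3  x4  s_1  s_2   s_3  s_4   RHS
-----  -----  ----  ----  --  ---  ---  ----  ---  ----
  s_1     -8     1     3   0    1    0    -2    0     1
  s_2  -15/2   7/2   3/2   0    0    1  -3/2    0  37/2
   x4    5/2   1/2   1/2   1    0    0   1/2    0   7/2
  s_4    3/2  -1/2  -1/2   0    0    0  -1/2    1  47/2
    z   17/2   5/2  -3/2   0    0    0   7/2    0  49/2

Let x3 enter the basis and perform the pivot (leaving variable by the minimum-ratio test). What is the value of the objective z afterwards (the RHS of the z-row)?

25

Ratio test on column x3 — row 1: 1/3 = 1/3; row 2: (37/2)/(3/2) = 37/3; row 3: (7/2)/(1/2) = 7; row 4: entry -1/2 ≤ 0. Minimum is 1/3 at row 1 (s_1 leaves); pivot element 3.
Pivot on row 1; the z-row RHS becomes 49/2 − (-3/2)·(1/3) = 25.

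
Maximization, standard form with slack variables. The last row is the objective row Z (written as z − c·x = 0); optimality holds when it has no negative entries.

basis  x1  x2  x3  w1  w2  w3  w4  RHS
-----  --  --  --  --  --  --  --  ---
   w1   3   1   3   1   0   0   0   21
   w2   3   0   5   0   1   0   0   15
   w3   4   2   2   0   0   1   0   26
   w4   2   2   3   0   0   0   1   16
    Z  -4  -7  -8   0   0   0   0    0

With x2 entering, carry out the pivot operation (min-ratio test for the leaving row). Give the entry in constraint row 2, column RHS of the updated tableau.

15

Ratio test on column x2 — row 1: 21/1 = 21; row 2: entry 0 ≤ 0; row 3: 26/2 = 13; row 4: 16/2 = 8. Minimum is 8 at row 4 (w4 leaves); pivot element 2.
Divide row 4 by 2; eliminate column x2 from the other rows.
Row 2 update in column RHS: 15 − 0·8 = 15.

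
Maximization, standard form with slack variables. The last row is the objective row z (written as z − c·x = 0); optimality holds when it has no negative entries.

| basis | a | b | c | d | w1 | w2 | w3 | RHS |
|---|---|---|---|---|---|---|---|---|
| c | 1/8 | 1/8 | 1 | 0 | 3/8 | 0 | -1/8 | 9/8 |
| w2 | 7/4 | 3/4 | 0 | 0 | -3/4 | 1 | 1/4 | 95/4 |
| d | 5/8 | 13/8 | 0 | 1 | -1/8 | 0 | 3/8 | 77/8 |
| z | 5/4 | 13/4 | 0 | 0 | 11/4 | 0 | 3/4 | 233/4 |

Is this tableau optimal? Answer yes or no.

yes

Every z-row coefficient is ≥ 0, so the tableau is optimal.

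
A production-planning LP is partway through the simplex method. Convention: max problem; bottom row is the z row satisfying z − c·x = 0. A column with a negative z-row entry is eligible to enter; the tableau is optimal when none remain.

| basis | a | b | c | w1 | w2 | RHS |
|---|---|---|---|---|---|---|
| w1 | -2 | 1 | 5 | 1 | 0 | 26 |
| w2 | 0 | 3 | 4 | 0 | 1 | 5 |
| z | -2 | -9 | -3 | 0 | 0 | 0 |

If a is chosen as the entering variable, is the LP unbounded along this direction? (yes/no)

yes

Every constraint-row entry in column a is ≤ 0, so increasing a is unbounded.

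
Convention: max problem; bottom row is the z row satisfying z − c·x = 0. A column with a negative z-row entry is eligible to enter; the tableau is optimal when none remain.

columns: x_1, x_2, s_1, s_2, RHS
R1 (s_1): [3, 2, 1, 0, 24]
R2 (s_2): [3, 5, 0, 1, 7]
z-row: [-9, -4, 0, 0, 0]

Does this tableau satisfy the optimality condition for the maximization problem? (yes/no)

no

The z-row has a negative entry -9 in column x_1, so it is not optimal.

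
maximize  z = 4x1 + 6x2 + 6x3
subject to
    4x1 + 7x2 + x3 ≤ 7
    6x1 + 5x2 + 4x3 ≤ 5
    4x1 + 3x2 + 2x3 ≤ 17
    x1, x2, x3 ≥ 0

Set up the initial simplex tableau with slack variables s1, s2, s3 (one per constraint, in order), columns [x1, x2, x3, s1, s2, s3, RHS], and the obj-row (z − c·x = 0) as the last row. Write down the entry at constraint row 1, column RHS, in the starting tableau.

7

The RHS of constraint 1 is b_1 = 7.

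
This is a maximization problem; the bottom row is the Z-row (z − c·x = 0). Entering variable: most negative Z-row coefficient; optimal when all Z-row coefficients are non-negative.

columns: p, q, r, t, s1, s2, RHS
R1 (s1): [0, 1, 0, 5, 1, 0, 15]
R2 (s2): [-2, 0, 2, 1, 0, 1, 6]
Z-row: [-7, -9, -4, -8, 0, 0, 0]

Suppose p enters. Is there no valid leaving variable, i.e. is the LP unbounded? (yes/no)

Every constraint-row entry in column p is ≤ 0, so increasing p is unbounded.

yes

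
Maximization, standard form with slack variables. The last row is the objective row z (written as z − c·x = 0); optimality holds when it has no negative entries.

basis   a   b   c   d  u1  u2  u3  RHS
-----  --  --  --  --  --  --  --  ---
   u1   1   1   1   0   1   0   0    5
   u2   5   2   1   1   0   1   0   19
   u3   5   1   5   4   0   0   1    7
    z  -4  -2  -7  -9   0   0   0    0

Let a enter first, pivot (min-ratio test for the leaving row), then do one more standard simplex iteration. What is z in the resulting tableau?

63/4

Ratio test on column a — row 1: 5/1 = 5; row 2: 19/5 = 19/5; row 3: 7/5 = 7/5. Minimum is 7/5 at row 3 (u3 leaves); pivot element 5.
Pivot on row 3; the z-row RHS becomes 0 − (-4)·(7/5) = 28/5.
Next entering variable (most negative z-row entry -29/5): d.
Ratio test on column d — row 1: entry -4/5 ≤ 0; row 2: entry -3 ≤ 0; row 3: (7/5)/(4/5) = 7/4. Minimum is 7/4 at row 3 (a leaves); pivot element 4/5.
After the second pivot the z-row RHS is 28/5 − (-29/5)·(7/4) = 63/4.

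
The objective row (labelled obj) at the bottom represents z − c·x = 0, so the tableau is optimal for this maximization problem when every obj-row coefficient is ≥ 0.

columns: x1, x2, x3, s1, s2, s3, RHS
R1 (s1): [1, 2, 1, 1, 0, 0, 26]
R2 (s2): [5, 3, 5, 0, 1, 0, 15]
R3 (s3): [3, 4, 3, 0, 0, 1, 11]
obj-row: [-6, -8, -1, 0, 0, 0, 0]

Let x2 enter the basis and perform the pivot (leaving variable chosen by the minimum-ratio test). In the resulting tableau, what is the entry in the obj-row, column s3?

Ratio test on column x2 — row 1: 26/2 = 13; row 2: 15/3 = 5; row 3: 11/4 = 11/4. Minimum is 11/4 at row 3 (s3 leaves); pivot element 4.
Divide row 3 by 4; eliminate column x2 from the other rows.
obj-row update in column s3: 0 − (-8)·(1/4) = 2.

2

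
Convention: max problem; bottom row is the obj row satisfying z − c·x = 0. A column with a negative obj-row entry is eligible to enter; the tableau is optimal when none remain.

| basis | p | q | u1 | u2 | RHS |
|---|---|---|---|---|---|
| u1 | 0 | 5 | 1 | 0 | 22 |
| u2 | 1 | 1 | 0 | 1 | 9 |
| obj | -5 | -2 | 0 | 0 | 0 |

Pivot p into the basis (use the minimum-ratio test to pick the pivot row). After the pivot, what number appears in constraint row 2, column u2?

Ratio test on column p — row 1: entry 0 ≤ 0; row 2: 9/1 = 9. Minimum is 9 at row 2 (u2 leaves); pivot element 1.
Divide row 2 by 1; eliminate column p from the other rows.
In the new row 2, the u2 entry is the old entry divided by the pivot: 1/1 = 1.

1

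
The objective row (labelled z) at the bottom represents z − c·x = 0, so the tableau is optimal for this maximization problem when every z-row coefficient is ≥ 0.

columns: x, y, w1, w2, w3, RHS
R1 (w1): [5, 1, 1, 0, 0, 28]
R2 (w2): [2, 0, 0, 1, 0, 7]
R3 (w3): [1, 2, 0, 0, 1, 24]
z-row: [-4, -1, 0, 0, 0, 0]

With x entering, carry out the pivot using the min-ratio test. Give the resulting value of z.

14

Ratio test on column x — row 1: 28/5 = 28/5; row 2: 7/2 = 7/2; row 3: 24/1 = 24. Minimum is 7/2 at row 2 (w2 leaves); pivot element 2.
Pivot on row 2; the z-row RHS becomes 0 − (-4)·(7/2) = 14.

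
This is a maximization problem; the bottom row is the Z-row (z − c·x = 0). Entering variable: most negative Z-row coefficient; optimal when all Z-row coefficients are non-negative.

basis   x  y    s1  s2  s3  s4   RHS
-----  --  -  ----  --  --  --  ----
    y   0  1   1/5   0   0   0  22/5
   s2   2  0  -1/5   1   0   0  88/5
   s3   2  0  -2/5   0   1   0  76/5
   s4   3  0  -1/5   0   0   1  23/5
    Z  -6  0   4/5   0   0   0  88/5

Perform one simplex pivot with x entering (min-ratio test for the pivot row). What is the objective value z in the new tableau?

134/5

Ratio test on column x — row 1: entry 0 ≤ 0; row 2: (88/5)/2 = 44/5; row 3: (76/5)/2 = 38/5; row 4: (23/5)/3 = 23/15. Minimum is 23/15 at row 4 (s4 leaves); pivot element 3.
Pivot on row 4; the Z-row RHS becomes 88/5 − (-6)·(23/15) = 134/5.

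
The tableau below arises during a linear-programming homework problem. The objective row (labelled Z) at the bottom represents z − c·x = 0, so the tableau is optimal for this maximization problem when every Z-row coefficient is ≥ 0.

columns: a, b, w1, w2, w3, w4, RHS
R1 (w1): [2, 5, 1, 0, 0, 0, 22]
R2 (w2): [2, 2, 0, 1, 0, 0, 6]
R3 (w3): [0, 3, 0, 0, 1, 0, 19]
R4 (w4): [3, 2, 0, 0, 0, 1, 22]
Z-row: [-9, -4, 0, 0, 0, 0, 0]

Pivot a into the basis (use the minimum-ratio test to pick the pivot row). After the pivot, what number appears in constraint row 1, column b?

Ratio test on column a — row 1: 22/2 = 11; row 2: 6/2 = 3; row 3: entry 0 ≤ 0; row 4: 22/3 = 22/3. Minimum is 3 at row 2 (w2 leaves); pivot element 2.
Divide row 2 by 2; eliminate column a from the other rows.
Row 1 update in column b: 5 − 2·1 = 3.

3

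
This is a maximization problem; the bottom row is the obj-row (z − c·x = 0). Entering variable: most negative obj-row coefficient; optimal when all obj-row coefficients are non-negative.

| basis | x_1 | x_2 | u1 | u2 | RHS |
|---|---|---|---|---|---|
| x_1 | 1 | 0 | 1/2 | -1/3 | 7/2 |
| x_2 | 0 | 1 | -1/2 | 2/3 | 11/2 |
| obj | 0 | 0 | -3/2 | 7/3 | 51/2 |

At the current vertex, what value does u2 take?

0

u2 is not in the basis, so in the current basic feasible solution u2 = 0.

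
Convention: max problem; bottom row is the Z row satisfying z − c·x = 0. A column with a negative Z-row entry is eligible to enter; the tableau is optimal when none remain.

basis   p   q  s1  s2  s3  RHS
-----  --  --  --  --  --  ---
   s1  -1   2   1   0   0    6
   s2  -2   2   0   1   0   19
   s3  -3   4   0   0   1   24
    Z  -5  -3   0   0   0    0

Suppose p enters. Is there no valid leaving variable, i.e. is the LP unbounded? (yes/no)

Every constraint-row entry in column p is ≤ 0, so increasing p is unbounded.

yes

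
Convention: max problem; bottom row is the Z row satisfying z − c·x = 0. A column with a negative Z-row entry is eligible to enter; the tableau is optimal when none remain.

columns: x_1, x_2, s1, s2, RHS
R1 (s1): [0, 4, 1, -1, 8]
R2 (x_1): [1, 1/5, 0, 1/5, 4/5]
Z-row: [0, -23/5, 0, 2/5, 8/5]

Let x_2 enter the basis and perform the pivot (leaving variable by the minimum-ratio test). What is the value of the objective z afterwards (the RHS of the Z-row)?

Ratio test on column x_2 — row 1: 8/4 = 2; row 2: (4/5)/(1/5) = 4. Minimum is 2 at row 1 (s1 leaves); pivot element 4.
Pivot on row 1; the Z-row RHS becomes 8/5 − (-23/5)·2 = 54/5.

54/5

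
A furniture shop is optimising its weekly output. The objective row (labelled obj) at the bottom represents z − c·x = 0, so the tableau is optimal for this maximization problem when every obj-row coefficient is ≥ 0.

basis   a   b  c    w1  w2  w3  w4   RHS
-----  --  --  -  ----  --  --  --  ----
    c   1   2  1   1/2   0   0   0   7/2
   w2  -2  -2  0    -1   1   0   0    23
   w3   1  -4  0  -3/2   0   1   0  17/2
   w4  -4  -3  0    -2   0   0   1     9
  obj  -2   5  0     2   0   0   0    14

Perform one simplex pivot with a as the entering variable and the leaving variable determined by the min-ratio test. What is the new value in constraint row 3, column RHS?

5

Ratio test on column a — row 1: (7/2)/1 = 7/2; row 2: entry -2 ≤ 0; row 3: (17/2)/1 = 17/2; row 4: entry -4 ≤ 0. Minimum is 7/2 at row 1 (c leaves); pivot element 1.
Divide row 1 by 1; eliminate column a from the other rows.
Row 3 update in column RHS: 17/2 − 1·(7/2) = 5.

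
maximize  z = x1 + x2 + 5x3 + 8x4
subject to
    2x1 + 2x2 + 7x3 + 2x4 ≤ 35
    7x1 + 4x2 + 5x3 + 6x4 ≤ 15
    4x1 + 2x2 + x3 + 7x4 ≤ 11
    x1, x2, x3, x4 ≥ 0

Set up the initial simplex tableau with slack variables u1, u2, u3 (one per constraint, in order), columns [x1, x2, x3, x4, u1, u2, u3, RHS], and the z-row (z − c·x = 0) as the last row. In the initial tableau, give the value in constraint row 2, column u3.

0

Slack u3 belongs to constraint 3; its column is the unit vector e_3, so the entry in row 2 is 0.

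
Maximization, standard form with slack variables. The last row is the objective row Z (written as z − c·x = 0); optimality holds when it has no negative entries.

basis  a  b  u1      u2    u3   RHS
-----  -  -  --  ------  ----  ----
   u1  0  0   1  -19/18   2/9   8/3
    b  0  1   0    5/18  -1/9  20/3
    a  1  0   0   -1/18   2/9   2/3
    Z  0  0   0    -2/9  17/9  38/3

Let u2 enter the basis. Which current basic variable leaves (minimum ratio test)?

Column u2 entries and ratios — u1: -19/18 ≤ 0, skip; b: (20/3)/(5/18) = 24; a: -1/18 ≤ 0, skip.
Smallest ratio is 24 in the row of b, so b leaves.

b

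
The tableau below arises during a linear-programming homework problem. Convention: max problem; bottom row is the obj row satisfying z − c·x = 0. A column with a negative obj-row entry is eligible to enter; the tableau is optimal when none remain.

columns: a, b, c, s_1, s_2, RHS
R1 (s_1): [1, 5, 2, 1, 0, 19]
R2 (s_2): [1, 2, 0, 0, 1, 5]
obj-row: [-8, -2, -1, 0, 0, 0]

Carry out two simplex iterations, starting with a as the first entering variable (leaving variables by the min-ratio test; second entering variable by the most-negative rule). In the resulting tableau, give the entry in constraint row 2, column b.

2

Ratio test on column a — row 1: 19/1 = 19; row 2: 5/1 = 5. Minimum is 5 at row 2 (s_2 leaves); pivot element 1.
Divide row 2 by 1; eliminate column a from the other rows.
Second iteration: most negative obj-row entry is -1 in column c, so c enters.
Ratio test on column c — row 1: 14/2 = 7; row 2: entry 0 ≤ 0. Minimum is 7 at row 1 (s_1 leaves); pivot element 2.
Divide row 1 by 2; eliminate column c from the other rows.
After both pivots, the entry at constraint row 2, column b is 2.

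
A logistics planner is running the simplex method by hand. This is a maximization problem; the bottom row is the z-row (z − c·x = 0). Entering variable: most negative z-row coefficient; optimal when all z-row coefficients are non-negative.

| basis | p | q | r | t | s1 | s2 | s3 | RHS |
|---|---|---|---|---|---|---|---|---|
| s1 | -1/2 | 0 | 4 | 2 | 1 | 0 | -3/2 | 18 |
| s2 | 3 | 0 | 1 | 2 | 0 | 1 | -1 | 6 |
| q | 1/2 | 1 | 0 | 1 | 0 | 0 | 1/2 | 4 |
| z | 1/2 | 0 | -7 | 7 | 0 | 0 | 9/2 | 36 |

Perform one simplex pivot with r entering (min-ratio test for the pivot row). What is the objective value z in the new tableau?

Ratio test on column r — row 1: 18/4 = 9/2; row 2: 6/1 = 6; row 3: entry 0 ≤ 0. Minimum is 9/2 at row 1 (s1 leaves); pivot element 4.
Pivot on row 1; the z-row RHS becomes 36 − (-7)·(9/2) = 135/2.

135/2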